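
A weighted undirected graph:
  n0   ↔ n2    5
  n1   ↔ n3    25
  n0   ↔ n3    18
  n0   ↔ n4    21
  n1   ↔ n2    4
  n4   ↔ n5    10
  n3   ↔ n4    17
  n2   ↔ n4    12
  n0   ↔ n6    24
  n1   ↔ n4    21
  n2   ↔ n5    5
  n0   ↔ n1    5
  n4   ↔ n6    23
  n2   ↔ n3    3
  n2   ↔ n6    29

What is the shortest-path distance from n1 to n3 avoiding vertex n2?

23

Comparing a few candidate routes:
n1 - n4 - n3: 21 + 17 = 38
n1 - n3: 25
n1 - n0 - n4 - n3: 5 + 21 + 17 = 43
n1 - n0 - n3: 5 + 18 = 23
Shortest: 23.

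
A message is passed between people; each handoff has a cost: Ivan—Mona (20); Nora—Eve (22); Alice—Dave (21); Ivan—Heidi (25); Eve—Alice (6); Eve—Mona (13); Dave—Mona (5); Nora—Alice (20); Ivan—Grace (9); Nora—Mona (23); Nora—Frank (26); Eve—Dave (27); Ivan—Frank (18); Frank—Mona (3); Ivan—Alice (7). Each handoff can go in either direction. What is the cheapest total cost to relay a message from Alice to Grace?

16

A few of the Alice→Grace routes:
Alice→Eve→Mona→Ivan→Grace: 6 + 13 + 20 + 9 = 48
Alice→Ivan→Grace: 7 + 9 = 16
Alice→Eve→Mona→Frank→Ivan→Grace: 6 + 13 + 3 + 18 + 9 = 49
Alice→Dave→Mona→Frank→Ivan→Grace: 21 + 5 + 3 + 18 + 9 = 56
Alice→Dave→Mona→Ivan→Grace: 21 + 5 + 20 + 9 = 55
Best route has total 16.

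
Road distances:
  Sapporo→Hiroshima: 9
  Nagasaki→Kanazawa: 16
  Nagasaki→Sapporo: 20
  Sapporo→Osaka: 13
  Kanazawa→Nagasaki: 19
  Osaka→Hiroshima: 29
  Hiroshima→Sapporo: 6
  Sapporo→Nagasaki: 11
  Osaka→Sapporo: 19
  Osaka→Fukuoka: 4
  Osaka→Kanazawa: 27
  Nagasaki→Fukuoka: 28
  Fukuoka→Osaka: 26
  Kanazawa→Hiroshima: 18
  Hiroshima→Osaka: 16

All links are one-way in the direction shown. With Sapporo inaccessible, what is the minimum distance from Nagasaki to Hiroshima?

Candidate routes:
Nagasaki-Fukuoka-Osaka-Hiroshima: 28 + 26 + 29 = 83
Nagasaki-Fukuoka-Osaka-Kanazawa-Hiroshima: 28 + 26 + 27 + 18 = 99
Nagasaki-Kanazawa-Hiroshima: 16 + 18 = 34
Shortest: 34.

34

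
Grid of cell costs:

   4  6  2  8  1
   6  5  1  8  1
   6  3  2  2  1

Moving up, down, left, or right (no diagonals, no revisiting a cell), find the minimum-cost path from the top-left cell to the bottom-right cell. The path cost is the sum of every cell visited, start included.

18

Cheapest: r0c0 -> r0c1 -> r0c2 -> r1c2 -> r2c2 -> r2c3 -> r2c4
  4 + 6 + 2 + 1 + 2 + 2 + 1 = 18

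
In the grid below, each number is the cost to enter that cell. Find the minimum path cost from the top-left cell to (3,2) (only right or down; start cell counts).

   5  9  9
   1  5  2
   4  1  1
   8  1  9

21

Best path: r0c0 r1c0 r2c0 r2c1 r2c2 r3c2
Cost: 5 + 1 + 4 + 1 + 1 + 9 = 21
(Top row then right column would cost 35.)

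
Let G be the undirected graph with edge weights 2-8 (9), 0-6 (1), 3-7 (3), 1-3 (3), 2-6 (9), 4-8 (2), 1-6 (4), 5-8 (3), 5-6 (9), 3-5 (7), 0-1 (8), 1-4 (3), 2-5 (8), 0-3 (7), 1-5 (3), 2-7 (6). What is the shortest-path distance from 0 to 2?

Comparing a few candidate routes:
0 -> 3 -> 7 -> 2: 7 + 3 + 6 = 16
0 -> 6 -> 5 -> 2: 1 + 9 + 8 = 18
0 -> 1 -> 5 -> 2: 8 + 3 + 8 = 19
0 -> 6 -> 1 -> 3 -> 7 -> 2: 1 + 4 + 3 + 3 + 6 = 17
0 -> 6 -> 2: 1 + 9 = 10
0 -> 6 -> 1 -> 5 -> 2: 1 + 4 + 3 + 8 = 16
Shortest: 10.

10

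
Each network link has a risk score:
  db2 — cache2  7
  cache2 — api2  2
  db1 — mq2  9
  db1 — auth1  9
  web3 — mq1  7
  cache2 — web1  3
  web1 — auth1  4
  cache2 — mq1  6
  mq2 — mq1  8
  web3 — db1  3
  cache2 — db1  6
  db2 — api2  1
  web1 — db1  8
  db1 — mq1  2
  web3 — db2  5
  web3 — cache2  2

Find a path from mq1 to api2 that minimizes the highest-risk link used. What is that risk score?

3

A few of the mq1→api2 routes:
mq1 -> cache2 -> api2: max(6, 2) = 6
mq1 -> cache2 -> web3 -> db2 -> api2: max(6, 2, 5, 1) = 6
mq1 -> db1 -> web3 -> db2 -> api2: max(2, 3, 5, 1) = 5
mq1 -> db1 -> web3 -> cache2 -> api2: max(2, 3, 2, 2) = 3
Best route has worst link 3.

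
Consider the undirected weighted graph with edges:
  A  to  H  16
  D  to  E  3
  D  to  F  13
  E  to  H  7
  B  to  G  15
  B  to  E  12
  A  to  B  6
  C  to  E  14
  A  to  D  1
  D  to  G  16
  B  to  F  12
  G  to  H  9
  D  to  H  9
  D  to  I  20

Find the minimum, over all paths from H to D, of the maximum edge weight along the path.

Comparing a few candidate routes:
H -> E -> D: max(7, 3) = 7
H -> E -> B -> A -> D: max(7, 12, 6, 1) = 12
H -> D: max(9) = 9
The minimum achievable maximum is 7.

7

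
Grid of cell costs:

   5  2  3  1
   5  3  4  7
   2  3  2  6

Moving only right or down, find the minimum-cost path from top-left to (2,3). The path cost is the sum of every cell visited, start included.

21

Best path: (0,0) -> (0,1) -> (1,1) -> (2,1) -> (2,2) -> (2,3)
Cost: 5 + 2 + 3 + 3 + 2 + 6 = 21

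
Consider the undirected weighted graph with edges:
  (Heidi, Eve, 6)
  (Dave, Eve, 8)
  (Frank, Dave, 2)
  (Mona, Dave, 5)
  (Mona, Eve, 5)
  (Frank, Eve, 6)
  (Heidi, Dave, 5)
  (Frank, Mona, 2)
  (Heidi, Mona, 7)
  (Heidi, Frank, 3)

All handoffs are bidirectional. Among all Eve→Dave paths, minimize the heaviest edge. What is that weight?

Checking several routes:
Eve→Mona→Frank→Dave: max(5, 2, 2) = 5
Eve→Mona→Dave: max(5, 5) = 5
Eve→Frank→Dave: max(6, 2) = 6
Eve→Mona→Frank→Heidi→Dave: max(5, 2, 3, 5) = 5
Eve→Frank→Heidi→Dave: max(6, 3, 5) = 6
Eve→Frank→Mona→Dave: max(6, 2, 5) = 6
The minimum achievable maximum is 5.

5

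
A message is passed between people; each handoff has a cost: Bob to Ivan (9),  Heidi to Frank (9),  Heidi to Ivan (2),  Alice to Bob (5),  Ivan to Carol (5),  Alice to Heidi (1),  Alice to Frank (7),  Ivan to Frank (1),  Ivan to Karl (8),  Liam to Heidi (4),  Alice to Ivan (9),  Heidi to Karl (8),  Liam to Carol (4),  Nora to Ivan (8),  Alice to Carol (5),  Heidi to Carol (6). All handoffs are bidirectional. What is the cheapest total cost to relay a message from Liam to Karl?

Checking several routes:
Liam→Carol→Alice→Heidi→Karl: 4 + 5 + 1 + 8 = 18
Liam→Heidi→Karl: 4 + 8 = 12
Liam→Heidi→Ivan→Karl: 4 + 2 + 8 = 14
Liam→Carol→Ivan→Karl: 4 + 5 + 8 = 17
Liam→Carol→Heidi→Karl: 4 + 6 + 8 = 18
Liam→Carol→Ivan→Heidi→Karl: 4 + 5 + 2 + 8 = 19
Shortest: 12.

12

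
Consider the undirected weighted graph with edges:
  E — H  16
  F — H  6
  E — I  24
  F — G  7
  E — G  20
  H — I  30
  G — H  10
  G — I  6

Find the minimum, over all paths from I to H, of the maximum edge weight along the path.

7

A few of the I→H routes:
I-E-H: max(24, 16) = 24
I-E-G-H: max(24, 20, 10) = 24
I-G-F-H: max(6, 7, 6) = 7
I-G-H: max(6, 10) = 10
I-G-E-H: max(6, 20, 16) = 20
I-E-G-F-H: max(24, 20, 7, 6) = 24
Best route has worst link 7.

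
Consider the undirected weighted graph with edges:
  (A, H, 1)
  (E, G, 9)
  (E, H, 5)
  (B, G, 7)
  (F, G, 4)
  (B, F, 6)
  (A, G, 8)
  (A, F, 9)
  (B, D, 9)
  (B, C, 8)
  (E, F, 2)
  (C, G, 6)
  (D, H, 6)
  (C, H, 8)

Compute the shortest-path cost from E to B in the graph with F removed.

16

Comparing a few candidate routes:
E→H→A→G→B: 5 + 1 + 8 + 7 = 21
E→H→D→B: 5 + 6 + 9 = 20
E→G→B: 9 + 7 = 16
E→H→C→B: 5 + 8 + 8 = 21
Shortest: 16.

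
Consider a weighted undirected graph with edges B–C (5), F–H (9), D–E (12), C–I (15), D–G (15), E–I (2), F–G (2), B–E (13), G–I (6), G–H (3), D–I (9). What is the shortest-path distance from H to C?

Checking several routes:
H - G - I - C: 3 + 6 + 15 = 24
H - G - I - E - B - C: 3 + 6 + 2 + 13 + 5 = 29
H - F - G - I - C: 9 + 2 + 6 + 15 = 32
The minimum is 24.

24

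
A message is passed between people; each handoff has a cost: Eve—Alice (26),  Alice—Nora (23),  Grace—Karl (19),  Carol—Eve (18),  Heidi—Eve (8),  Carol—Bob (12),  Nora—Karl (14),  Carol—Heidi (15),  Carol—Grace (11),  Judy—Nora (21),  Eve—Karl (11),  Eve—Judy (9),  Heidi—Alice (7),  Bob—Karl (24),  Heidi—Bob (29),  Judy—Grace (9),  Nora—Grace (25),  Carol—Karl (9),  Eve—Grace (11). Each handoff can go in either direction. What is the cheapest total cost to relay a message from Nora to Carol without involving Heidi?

23

Checking several routes:
Nora-Karl-Carol: 14 + 9 = 23
Nora-Karl-Eve-Carol: 14 + 11 + 18 = 43
Nora-Karl-Grace-Carol: 14 + 19 + 11 = 44
Nora-Judy-Grace-Carol: 21 + 9 + 11 = 41
Nora-Grace-Carol: 25 + 11 = 36
Shortest: 23.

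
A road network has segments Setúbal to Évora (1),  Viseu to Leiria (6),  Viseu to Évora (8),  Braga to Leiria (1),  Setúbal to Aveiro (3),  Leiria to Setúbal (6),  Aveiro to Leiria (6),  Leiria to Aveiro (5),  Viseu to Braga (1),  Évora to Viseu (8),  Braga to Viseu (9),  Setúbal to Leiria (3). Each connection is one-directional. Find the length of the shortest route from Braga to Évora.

8

Routes from Braga to Évora:
Braga → Viseu → Évora: 9 + 8 = 17
Braga → Leiria → Setúbal → Évora: 1 + 6 + 1 = 8
Braga → Viseu → Leiria → Setúbal → Évora: 9 + 6 + 6 + 1 = 22
The minimum is 8.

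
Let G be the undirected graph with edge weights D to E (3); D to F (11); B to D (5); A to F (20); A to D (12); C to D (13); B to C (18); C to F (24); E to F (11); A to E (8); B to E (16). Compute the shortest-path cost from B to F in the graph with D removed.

27

Routes from B to F avoiding D:
B -> C -> F: 18 + 24 = 42
B -> E -> F: 16 + 11 = 27
B -> E -> A -> F: 16 + 8 + 20 = 44
The minimum is 27.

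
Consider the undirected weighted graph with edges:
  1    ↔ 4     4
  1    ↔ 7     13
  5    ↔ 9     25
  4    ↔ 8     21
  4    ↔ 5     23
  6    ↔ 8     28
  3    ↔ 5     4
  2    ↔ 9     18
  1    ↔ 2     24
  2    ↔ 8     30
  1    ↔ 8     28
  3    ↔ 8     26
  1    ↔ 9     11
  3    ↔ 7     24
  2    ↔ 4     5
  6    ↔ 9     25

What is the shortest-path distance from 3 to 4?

Some routes from 3 to 4:
3 - 5 - 4: 4 + 23 = 27
3 - 5 - 9 - 1 - 4: 4 + 25 + 11 + 4 = 44
3 - 8 - 4: 26 + 21 = 47
3 - 7 - 1 - 4: 24 + 13 + 4 = 41
Best route has total 27.

27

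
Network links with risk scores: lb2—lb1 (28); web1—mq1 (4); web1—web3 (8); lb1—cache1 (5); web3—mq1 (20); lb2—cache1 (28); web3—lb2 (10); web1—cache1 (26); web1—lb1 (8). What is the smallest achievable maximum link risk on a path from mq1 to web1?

4

Paths from mq1 to web1:
mq1-web1: max(4) = 4
mq1-web3-lb2-cache1-web1: max(20, 10, 28, 26) = 28
mq1-web3-web1: max(20, 8) = 20
mq1-web3-lb2-cache1-lb1-web1: max(20, 10, 28, 5, 8) = 28
mq1-web3-lb2-lb1-web1: max(20, 10, 28, 8) = 28
mq1-web3-lb2-lb1-cache1-web1: max(20, 10, 28, 5, 26) = 28
Best route has worst link 4.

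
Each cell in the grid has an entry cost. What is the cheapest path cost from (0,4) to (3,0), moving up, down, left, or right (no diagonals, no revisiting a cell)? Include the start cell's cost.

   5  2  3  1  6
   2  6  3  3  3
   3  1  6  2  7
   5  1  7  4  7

One optimal route is (0,4) -> (0,3) -> (0,2) -> (0,1) -> (1,1) -> (2,1) -> (3,1) -> (3,0).
Its cost is 6 + 1 + 3 + 2 + 6 + 1 + 1 + 5 = 25.

25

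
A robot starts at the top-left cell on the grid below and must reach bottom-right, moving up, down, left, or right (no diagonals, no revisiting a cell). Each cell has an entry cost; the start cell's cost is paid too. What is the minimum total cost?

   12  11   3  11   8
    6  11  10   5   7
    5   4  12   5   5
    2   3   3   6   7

Best path: (0,0)→(1,0)→(2,0)→(3,0)→(3,1)→(3,2)→(3,3)→(3,4)
Cost: 12 + 6 + 5 + 2 + 3 + 3 + 6 + 7 = 44

44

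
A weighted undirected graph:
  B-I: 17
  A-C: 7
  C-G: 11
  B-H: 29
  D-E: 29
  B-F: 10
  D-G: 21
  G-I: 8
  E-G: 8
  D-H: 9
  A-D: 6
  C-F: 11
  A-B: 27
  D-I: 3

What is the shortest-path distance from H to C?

22

Checking several routes:
H-D-A-C: 9 + 6 + 7 = 22
H-D-I-B-F-C: 9 + 3 + 17 + 10 + 11 = 50
H-D-G-C: 9 + 21 + 11 = 41
H-D-I-G-C: 9 + 3 + 8 + 11 = 31
Best route has total 22.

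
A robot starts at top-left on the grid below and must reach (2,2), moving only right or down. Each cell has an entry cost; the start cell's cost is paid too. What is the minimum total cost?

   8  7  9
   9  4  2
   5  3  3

Cheapest: r0c0 r0c1 r1c1 r1c2 r2c2
  8 + 7 + 4 + 2 + 3 = 24

24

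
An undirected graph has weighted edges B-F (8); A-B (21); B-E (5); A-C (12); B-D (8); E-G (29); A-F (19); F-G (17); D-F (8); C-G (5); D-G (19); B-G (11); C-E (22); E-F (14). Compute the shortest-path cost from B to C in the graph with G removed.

27

A few of the B→C routes:
B - A - C: 21 + 12 = 33
B - D - F - A - C: 8 + 8 + 19 + 12 = 47
B - E - C: 5 + 22 = 27
B - F - E - C: 8 + 14 + 22 = 44
B - F - A - C: 8 + 19 + 12 = 39
Shortest: 27.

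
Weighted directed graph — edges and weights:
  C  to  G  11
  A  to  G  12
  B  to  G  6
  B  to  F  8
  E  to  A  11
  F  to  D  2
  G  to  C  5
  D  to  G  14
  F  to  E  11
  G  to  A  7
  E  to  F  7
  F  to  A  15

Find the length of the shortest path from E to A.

11

Candidate routes:
E→F→D→G→A: 7 + 2 + 14 + 7 = 30
E→F→A: 7 + 15 = 22
E→A: 11
Shortest: 11.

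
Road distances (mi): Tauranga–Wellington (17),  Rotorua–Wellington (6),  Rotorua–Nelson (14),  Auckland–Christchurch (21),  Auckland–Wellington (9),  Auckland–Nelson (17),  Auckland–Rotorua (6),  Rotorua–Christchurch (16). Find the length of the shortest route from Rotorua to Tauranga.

23

Routes from Rotorua to Tauranga:
Rotorua-Nelson-Auckland-Wellington-Tauranga: 14 + 17 + 9 + 17 = 57
Rotorua-Wellington-Tauranga: 6 + 17 = 23
Rotorua-Christchurch-Auckland-Wellington-Tauranga: 16 + 21 + 9 + 17 = 63
Rotorua-Auckland-Wellington-Tauranga: 6 + 9 + 17 = 32
Shortest: 23 mi.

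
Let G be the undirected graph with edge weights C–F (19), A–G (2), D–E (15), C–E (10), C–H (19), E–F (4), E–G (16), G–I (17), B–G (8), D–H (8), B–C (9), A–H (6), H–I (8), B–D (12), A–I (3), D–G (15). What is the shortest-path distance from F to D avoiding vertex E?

40

Checking several routes:
F-C-B-G-A-H-D: 19 + 9 + 8 + 2 + 6 + 8 = 52
F-C-H-D: 19 + 19 + 8 = 46
F-C-B-G-D: 19 + 9 + 8 + 15 = 51
F-C-B-D: 19 + 9 + 12 = 40
Shortest: 40.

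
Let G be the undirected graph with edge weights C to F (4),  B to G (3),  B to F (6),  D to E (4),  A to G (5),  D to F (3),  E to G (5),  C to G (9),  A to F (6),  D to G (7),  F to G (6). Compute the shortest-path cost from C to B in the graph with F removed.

12

Routes from C to B avoiding F:
C - G - B: 9 + 3 = 12
Best route has total 12.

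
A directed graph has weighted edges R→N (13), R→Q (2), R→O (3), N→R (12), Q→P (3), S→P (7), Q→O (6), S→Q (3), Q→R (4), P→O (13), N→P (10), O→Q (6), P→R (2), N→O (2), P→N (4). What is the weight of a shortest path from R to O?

Checking several routes:
R → O: 3
R → Q → O: 2 + 6 = 8
R → N → O: 13 + 2 = 15
R → Q → P → N → O: 2 + 3 + 4 + 2 = 11
The minimum is 3.

3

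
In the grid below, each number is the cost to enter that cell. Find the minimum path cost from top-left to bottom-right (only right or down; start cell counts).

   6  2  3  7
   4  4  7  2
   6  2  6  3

Best path: (0,0) -> (0,1) -> (0,2) -> (0,3) -> (1,3) -> (2,3)
Cost: 6 + 2 + 3 + 7 + 2 + 3 = 23

23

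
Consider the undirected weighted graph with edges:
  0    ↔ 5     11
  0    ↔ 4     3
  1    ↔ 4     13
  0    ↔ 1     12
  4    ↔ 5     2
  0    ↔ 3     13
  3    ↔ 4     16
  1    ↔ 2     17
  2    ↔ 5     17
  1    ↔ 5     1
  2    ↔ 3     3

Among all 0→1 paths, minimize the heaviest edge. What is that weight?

A few of the 0→1 routes:
0 → 4 → 1: max(3, 13) = 13
0 → 5 → 1: max(11, 1) = 11
0 → 4 → 5 → 1: max(3, 2, 1) = 3
0 → 1: max(12) = 12
Smallest bottleneck: 3.

3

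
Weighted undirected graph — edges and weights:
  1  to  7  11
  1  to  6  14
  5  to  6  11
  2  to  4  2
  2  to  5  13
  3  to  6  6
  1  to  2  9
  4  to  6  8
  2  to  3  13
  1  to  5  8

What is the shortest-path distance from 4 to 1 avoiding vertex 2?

Candidate routes:
4 → 6 → 5 → 1: 8 + 11 + 8 = 27
4 → 6 → 1: 8 + 14 = 22
Best route has total 22.

22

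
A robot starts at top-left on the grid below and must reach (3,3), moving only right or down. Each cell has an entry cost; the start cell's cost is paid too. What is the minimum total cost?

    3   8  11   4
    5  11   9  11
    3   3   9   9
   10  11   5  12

One optimal route is r0c0 -> r1c0 -> r2c0 -> r2c1 -> r2c2 -> r3c2 -> r3c3.
Its cost is 3 + 5 + 3 + 3 + 9 + 5 + 12 = 40.
For comparison, the top-then-right route costs 58.

40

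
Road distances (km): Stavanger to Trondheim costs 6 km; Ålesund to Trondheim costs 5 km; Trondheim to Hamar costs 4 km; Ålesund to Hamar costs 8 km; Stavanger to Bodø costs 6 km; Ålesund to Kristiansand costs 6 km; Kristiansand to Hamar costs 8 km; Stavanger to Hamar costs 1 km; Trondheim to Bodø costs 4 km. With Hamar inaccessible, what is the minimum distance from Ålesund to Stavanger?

Paths from Ålesund to Stavanger avoiding Hamar:
Ålesund → Trondheim → Stavanger: 5 + 6 = 11
Ålesund → Trondheim → Bodø → Stavanger: 5 + 4 + 6 = 15
Best route has total 11 km.

11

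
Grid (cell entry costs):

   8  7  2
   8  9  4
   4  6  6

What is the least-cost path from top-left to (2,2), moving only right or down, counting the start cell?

27

Take (0,0) (0,1) (0,2) (1,2) (2,2) for a total of 8 + 7 + 2 + 4 + 6 = 27.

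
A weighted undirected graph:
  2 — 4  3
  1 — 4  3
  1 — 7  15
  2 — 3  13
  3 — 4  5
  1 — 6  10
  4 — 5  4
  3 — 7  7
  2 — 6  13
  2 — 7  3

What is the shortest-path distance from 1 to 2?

A few of the 1→2 routes:
1→4→3→7→2: 3 + 5 + 7 + 3 = 18
1→4→2: 3 + 3 = 6
1→7→2: 15 + 3 = 18
Best route has total 6.

6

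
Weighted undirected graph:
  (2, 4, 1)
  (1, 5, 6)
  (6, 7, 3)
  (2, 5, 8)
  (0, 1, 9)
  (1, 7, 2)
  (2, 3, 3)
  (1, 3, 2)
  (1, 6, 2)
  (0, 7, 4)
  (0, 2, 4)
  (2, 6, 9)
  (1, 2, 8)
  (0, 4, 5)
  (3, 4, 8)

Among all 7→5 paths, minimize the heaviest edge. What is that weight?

6

A few of the 7→5 routes:
7 -> 1 -> 2 -> 5: max(2, 8, 8) = 8
7 -> 1 -> 5: max(2, 6) = 6
7 -> 0 -> 4 -> 2 -> 3 -> 1 -> 5: max(4, 5, 1, 3, 2, 6) = 6
7 -> 6 -> 1 -> 5: max(3, 2, 6) = 6
7 -> 0 -> 2 -> 3 -> 1 -> 5: max(4, 4, 3, 2, 6) = 6
7 -> 1 -> 3 -> 4 -> 2 -> 5: max(2, 2, 8, 1, 8) = 8
The minimum achievable maximum is 6.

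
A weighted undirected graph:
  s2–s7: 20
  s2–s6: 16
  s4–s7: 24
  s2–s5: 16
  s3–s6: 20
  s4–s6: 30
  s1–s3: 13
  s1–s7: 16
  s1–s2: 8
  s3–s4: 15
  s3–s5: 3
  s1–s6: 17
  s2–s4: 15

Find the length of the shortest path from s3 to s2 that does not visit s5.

Some routes from s3 to s2 avoiding s5:
s3→s1→s2: 13 + 8 = 21
s3→s6→s2: 20 + 16 = 36
s3→s4→s2: 15 + 15 = 30
Best route has total 21.

21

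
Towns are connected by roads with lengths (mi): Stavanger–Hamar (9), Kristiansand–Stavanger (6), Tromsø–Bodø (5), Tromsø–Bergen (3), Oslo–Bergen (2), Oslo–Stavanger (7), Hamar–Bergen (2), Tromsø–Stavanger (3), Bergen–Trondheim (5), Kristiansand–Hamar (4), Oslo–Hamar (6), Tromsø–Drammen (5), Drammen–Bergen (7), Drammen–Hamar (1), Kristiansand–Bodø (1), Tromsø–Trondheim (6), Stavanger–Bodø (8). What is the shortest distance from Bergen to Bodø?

7

A few of the Bergen→Bodø routes:
Bergen - Drammen - Hamar - Kristiansand - Bodø: 7 + 1 + 4 + 1 = 13
Bergen - Hamar - Kristiansand - Bodø: 2 + 4 + 1 = 7
Bergen - Tromsø - Bodø: 3 + 5 = 8
Bergen - Oslo - Hamar - Kristiansand - Bodø: 2 + 6 + 4 + 1 = 13
Bergen - Hamar - Drammen - Tromsø - Bodø: 2 + 1 + 5 + 5 = 13
Bergen - Tromsø - Stavanger - Kristiansand - Bodø: 3 + 3 + 6 + 1 = 13
The minimum is 7 mi.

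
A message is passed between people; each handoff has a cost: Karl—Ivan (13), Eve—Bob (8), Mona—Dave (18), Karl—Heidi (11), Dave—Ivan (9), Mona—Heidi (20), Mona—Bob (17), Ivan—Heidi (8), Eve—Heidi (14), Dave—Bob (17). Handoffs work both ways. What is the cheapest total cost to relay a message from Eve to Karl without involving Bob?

25

Candidate routes:
Eve-Heidi-Ivan-Karl: 14 + 8 + 13 = 35
Eve-Heidi-Karl: 14 + 11 = 25
Eve-Heidi-Mona-Dave-Ivan-Karl: 14 + 20 + 18 + 9 + 13 = 74
Best route has total 25.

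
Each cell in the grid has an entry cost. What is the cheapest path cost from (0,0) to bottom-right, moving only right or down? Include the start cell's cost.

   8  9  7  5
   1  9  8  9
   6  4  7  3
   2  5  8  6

Take (0,0) (1,0) (2,0) (2,1) (2,2) (2,3) (3,3) for a total of 8 + 1 + 6 + 4 + 7 + 3 + 6 = 35.
For comparison, the top-then-right route costs 47.

35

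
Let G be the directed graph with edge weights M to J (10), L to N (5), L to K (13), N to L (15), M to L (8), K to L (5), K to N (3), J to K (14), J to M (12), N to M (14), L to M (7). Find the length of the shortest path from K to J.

22

Paths from K to J:
K → N → M → J: 3 + 14 + 10 = 27
K → L → N → M → J: 5 + 5 + 14 + 10 = 34
K → L → M → J: 5 + 7 + 10 = 22
K → N → L → M → J: 3 + 15 + 7 + 10 = 35
Best route has total 22.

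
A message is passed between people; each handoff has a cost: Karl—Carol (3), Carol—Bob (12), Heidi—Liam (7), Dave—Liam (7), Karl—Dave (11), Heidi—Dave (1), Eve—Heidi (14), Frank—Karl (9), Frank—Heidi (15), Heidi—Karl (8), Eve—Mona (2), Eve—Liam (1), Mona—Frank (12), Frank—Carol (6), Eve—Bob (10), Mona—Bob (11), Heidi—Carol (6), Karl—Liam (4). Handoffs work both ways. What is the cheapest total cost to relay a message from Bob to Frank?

Some routes from Bob to Frank:
Bob -> Eve -> Liam -> Karl -> Frank: 10 + 1 + 4 + 9 = 24
Bob -> Carol -> Frank: 12 + 6 = 18
Bob -> Eve -> Mona -> Frank: 10 + 2 + 12 = 24
Bob -> Mona -> Frank: 11 + 12 = 23
Shortest: 18.

18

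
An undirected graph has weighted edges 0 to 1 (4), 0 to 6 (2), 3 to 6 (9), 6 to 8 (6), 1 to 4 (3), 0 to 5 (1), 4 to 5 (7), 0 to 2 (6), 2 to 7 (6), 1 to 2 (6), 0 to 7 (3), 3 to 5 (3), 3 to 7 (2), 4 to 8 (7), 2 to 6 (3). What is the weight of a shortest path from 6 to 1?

6

Checking several routes:
6 - 2 - 0 - 1: 3 + 6 + 4 = 13
6 - 0 - 5 - 4 - 1: 2 + 1 + 7 + 3 = 13
6 - 0 - 1: 2 + 4 = 6
6 - 2 - 1: 3 + 6 = 9
The minimum is 6.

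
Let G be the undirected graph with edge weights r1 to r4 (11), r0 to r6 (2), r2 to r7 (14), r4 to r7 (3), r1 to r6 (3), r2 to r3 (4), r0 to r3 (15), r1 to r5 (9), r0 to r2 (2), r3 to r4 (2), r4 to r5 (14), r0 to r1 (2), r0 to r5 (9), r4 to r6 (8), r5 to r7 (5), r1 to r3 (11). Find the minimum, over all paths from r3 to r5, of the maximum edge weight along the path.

Some routes from r3 to r5:
r3-r2-r0-r6-r4-r7-r5: max(4, 2, 2, 8, 3, 5) = 8
r3-r2-r0-r1-r6-r4-r7-r5: max(4, 2, 2, 3, 8, 3, 5) = 8
r3-r4-r7-r5: max(2, 3, 5) = 5
Best route has worst link 5.

5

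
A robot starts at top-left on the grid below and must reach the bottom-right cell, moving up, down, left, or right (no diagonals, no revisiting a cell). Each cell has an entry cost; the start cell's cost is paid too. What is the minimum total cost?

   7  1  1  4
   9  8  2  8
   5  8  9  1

20

Best path: r0c0 r0c1 r0c2 r1c2 r1c3 r2c3
Cost: 7 + 1 + 1 + 2 + 8 + 1 = 20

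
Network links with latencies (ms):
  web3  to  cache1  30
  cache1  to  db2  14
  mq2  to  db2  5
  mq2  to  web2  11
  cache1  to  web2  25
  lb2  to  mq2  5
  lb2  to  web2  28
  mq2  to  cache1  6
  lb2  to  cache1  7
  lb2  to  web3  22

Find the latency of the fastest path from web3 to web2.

Comparing a few candidate routes:
web3 - lb2 - cache1 - mq2 - web2: 22 + 7 + 6 + 11 = 46
web3 - lb2 - mq2 - web2: 22 + 5 + 11 = 38
web3 - cache1 - mq2 - web2: 30 + 6 + 11 = 47
Best route has total 38 ms.

38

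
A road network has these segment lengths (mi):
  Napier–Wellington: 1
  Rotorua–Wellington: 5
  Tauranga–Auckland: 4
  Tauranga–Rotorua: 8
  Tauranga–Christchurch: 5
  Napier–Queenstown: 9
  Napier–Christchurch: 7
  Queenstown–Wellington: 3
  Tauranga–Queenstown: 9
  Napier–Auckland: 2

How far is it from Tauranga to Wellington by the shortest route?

7

A few of the Tauranga→Wellington routes:
Tauranga -> Queenstown -> Wellington: 9 + 3 = 12
Tauranga -> Christchurch -> Napier -> Wellington: 5 + 7 + 1 = 13
Tauranga -> Auckland -> Napier -> Queenstown -> Wellington: 4 + 2 + 9 + 3 = 18
Tauranga -> Auckland -> Napier -> Wellington: 4 + 2 + 1 = 7
Tauranga -> Rotorua -> Wellington: 8 + 5 = 13
Best route has total 7 mi.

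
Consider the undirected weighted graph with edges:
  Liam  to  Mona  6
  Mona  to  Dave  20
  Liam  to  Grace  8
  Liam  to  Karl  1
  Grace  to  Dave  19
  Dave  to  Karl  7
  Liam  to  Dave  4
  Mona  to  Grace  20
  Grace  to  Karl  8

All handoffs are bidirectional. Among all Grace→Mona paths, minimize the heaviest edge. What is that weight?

8

Comparing a few candidate routes:
Grace-Karl-Liam-Mona: max(8, 1, 6) = 8
Grace-Dave-Karl-Liam-Mona: max(19, 7, 1, 6) = 19
Grace-Karl-Dave-Liam-Mona: max(8, 7, 4, 6) = 8
Grace-Dave-Liam-Mona: max(19, 4, 6) = 19
Grace-Liam-Mona: max(8, 6) = 8
Grace-Liam-Karl-Dave-Mona: max(8, 1, 7, 20) = 20
Smallest bottleneck: 8.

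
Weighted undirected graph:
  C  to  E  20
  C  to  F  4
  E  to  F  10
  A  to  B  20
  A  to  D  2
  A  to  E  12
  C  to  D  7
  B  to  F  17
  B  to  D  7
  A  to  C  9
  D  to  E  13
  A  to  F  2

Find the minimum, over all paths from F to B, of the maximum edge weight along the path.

7

A few of the F→B routes:
F -> C -> D -> B: max(4, 7, 7) = 7
F -> A -> D -> B: max(2, 2, 7) = 7
F -> C -> A -> D -> B: max(4, 9, 2, 7) = 9
Best route has worst link 7.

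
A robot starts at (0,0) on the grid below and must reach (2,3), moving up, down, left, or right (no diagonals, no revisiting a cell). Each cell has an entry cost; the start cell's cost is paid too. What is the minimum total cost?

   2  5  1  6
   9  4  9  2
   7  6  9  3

19

Take r0c0 -> r0c1 -> r0c2 -> r0c3 -> r1c3 -> r2c3 for a total of 2 + 5 + 1 + 6 + 2 + 3 = 19.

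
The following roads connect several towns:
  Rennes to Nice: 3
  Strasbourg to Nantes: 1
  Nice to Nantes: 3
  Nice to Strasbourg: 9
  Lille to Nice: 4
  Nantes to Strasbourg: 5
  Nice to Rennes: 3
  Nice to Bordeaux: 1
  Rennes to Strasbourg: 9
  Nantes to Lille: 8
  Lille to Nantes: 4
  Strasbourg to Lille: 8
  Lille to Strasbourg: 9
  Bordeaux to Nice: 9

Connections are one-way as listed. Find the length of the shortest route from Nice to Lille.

11

Checking several routes:
Nice -> Strasbourg -> Nantes -> Lille: 9 + 1 + 8 = 18
Nice -> Nantes -> Lille: 3 + 8 = 11
Nice -> Strasbourg -> Lille: 9 + 8 = 17
Nice -> Nantes -> Strasbourg -> Lille: 3 + 5 + 8 = 16
Best route has total 11.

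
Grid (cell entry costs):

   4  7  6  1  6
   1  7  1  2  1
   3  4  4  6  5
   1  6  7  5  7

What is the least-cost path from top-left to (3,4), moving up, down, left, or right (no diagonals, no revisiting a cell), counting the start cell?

28

One optimal route is [0,0]→[1,0]→[1,1]→[1,2]→[1,3]→[1,4]→[2,4]→[3,4].
Its cost is 4 + 1 + 7 + 1 + 2 + 1 + 5 + 7 = 28.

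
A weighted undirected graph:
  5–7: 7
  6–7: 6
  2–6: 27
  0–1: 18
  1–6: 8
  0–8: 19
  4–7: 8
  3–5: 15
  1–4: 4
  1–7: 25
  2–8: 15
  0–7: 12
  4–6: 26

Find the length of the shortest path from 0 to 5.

Comparing a few candidate routes:
0 - 1 - 4 - 6 - 7 - 5: 18 + 4 + 26 + 6 + 7 = 61
0 - 1 - 7 - 5: 18 + 25 + 7 = 50
0 - 1 - 6 - 4 - 7 - 5: 18 + 8 + 26 + 8 + 7 = 67
0 - 1 - 4 - 7 - 5: 18 + 4 + 8 + 7 = 37
0 - 1 - 6 - 7 - 5: 18 + 8 + 6 + 7 = 39
0 - 7 - 5: 12 + 7 = 19
Best route has total 19.

19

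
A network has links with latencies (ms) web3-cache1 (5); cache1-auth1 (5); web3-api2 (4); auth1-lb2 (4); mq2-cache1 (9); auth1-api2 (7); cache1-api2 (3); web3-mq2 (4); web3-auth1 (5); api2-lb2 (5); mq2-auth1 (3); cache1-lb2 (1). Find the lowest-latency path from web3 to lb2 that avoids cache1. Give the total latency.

9

A few of the web3→lb2 routes:
web3→mq2→auth1→lb2: 4 + 3 + 4 = 11
web3→auth1→lb2: 5 + 4 = 9
web3→api2→lb2: 4 + 5 = 9
The minimum is 9 ms.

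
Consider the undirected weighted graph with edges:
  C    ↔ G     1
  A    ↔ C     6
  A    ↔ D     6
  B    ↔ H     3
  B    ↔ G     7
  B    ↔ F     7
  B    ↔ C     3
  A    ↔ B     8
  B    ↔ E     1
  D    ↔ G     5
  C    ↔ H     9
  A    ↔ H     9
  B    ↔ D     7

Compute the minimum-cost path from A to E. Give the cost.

9

Checking several routes:
A -> C -> G -> B -> E: 6 + 1 + 7 + 1 = 15
A -> D -> G -> C -> B -> E: 6 + 5 + 1 + 3 + 1 = 16
A -> C -> B -> E: 6 + 3 + 1 = 10
A -> D -> B -> E: 6 + 7 + 1 = 14
A -> B -> E: 8 + 1 = 9
A -> H -> B -> E: 9 + 3 + 1 = 13
Best route has total 9.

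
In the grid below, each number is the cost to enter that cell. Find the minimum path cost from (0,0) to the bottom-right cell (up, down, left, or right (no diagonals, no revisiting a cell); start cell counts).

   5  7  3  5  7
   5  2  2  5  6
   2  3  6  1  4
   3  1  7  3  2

Best path: (0,0) (1,0) (1,1) (1,2) (1,3) (2,3) (3,3) (3,4)
Cost: 5 + 5 + 2 + 2 + 5 + 1 + 3 + 2 = 25

25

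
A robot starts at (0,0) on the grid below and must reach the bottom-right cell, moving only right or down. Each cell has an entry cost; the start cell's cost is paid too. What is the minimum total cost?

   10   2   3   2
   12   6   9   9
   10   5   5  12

38

Cheapest: (0,0)→(0,1)→(0,2)→(0,3)→(1,3)→(2,3)
  10 + 2 + 3 + 2 + 9 + 12 = 38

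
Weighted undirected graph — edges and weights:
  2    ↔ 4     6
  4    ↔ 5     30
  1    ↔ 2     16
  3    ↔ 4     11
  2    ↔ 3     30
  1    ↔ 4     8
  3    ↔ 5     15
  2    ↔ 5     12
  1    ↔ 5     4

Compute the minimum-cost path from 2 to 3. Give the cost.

Checking several routes:
2 -> 4 -> 3: 6 + 11 = 17
2 -> 5 -> 1 -> 4 -> 3: 12 + 4 + 8 + 11 = 35
2 -> 5 -> 3: 12 + 15 = 27
2 -> 3: 30
2 -> 4 -> 1 -> 5 -> 3: 6 + 8 + 4 + 15 = 33
Shortest: 17.

17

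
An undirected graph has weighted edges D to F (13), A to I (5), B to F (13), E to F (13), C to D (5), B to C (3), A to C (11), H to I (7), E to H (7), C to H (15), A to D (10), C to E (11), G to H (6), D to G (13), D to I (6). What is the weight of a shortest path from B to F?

13

Some routes from B to F:
B→F: 13
B→C→D→F: 3 + 5 + 13 = 21
B→C→H→E→F: 3 + 15 + 7 + 13 = 38
B→C→A→D→F: 3 + 11 + 10 + 13 = 37
B→C→A→I→D→F: 3 + 11 + 5 + 6 + 13 = 38
B→C→E→F: 3 + 11 + 13 = 27
Best route has total 13.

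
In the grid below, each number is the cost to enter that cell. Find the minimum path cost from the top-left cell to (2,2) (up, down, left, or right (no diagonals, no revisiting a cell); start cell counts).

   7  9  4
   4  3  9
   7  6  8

Best path: (0,0) -> (1,0) -> (1,1) -> (2,1) -> (2,2)
Cost: 7 + 4 + 3 + 6 + 8 = 28

28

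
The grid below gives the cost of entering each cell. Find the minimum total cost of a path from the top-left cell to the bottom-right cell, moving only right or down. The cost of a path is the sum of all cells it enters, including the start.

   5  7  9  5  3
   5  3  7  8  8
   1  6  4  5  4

One optimal route is r0c0 → r1c0 → r2c0 → r2c1 → r2c2 → r2c3 → r2c4.
Its cost is 5 + 5 + 1 + 6 + 4 + 5 + 4 = 30.
For comparison, the top-then-right route costs 41.

30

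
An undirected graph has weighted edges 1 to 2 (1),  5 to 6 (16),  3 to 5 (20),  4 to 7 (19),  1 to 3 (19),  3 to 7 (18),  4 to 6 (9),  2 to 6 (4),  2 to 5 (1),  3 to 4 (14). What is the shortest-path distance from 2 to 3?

Comparing a few candidate routes:
2 → 5 → 3: 1 + 20 = 21
2 → 1 → 3: 1 + 19 = 20
2 → 6 → 4 → 3: 4 + 9 + 14 = 27
The minimum is 20.

20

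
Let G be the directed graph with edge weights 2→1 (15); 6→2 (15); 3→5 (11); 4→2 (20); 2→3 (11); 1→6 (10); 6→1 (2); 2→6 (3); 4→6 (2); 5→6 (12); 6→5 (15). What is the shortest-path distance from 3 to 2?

Routes from 3 to 2:
3→5→6→2: 11 + 12 + 15 = 38
The minimum is 38.

38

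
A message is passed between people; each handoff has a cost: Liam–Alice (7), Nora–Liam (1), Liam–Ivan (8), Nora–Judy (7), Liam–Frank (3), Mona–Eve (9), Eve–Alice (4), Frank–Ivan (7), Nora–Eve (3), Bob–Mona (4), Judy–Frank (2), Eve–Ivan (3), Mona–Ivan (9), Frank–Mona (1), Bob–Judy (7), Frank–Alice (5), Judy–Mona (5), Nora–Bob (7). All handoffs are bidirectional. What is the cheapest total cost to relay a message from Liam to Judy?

5

Comparing a few candidate routes:
Liam-Alice-Frank-Judy: 7 + 5 + 2 = 14
Liam-Frank-Judy: 3 + 2 = 5
Liam-Nora-Judy: 1 + 7 = 8
Liam-Frank-Mona-Judy: 3 + 1 + 5 = 9
The minimum is 5.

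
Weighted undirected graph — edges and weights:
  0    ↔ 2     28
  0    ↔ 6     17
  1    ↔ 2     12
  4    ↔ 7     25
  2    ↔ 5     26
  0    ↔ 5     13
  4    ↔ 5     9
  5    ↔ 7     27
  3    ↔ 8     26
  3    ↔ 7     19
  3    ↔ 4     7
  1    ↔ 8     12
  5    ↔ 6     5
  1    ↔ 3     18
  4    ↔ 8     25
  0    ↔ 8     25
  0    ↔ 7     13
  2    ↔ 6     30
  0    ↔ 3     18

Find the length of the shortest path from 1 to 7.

A few of the 1→7 routes:
1 -> 3 -> 4 -> 7: 18 + 7 + 25 = 50
1 -> 3 -> 7: 18 + 19 = 37
1 -> 8 -> 0 -> 7: 12 + 25 + 13 = 50
1 -> 3 -> 0 -> 7: 18 + 18 + 13 = 49
Shortest: 37.

37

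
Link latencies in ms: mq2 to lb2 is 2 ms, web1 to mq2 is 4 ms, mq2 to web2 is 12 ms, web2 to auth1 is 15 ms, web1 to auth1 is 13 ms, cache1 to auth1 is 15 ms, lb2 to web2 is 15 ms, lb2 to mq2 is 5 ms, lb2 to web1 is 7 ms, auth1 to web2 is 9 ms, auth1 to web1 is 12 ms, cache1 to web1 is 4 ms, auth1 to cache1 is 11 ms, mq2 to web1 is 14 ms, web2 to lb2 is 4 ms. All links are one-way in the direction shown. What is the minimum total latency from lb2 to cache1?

31

Candidate routes:
lb2 -> web1 -> mq2 -> web2 -> auth1 -> cache1: 7 + 4 + 12 + 15 + 11 = 49
lb2 -> web1 -> auth1 -> cache1: 7 + 13 + 11 = 31
lb2 -> mq2 -> web2 -> auth1 -> cache1: 5 + 12 + 15 + 11 = 43
lb2 -> web2 -> auth1 -> cache1: 15 + 15 + 11 = 41
lb2 -> mq2 -> web1 -> auth1 -> cache1: 5 + 14 + 13 + 11 = 43
The minimum is 31 ms.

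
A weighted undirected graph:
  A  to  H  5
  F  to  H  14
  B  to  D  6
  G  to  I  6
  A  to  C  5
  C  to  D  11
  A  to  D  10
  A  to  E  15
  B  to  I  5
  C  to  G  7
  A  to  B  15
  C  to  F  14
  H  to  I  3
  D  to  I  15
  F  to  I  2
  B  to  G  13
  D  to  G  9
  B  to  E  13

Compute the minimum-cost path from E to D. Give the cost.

19

A few of the E→D routes:
E-B-D: 13 + 6 = 19
E-A-C-D: 15 + 5 + 11 = 31
E-B-I-D: 13 + 5 + 15 = 33
E-A-D: 15 + 10 = 25
The minimum is 19.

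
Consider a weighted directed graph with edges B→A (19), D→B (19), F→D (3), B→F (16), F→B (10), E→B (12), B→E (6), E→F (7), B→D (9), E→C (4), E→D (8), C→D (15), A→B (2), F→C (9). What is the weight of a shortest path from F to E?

16

Candidate routes:
F → D → B → E: 3 + 19 + 6 = 28
F → B → E: 10 + 6 = 16
F → C → D → B → E: 9 + 15 + 19 + 6 = 49
Best route has total 16.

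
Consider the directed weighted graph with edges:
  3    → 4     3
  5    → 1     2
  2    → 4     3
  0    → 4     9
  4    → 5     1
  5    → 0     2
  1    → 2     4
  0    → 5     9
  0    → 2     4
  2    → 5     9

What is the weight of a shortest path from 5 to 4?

Paths from 5 to 4:
5 - 0 - 4: 2 + 9 = 11
5 - 1 - 2 - 4: 2 + 4 + 3 = 9
5 - 0 - 2 - 4: 2 + 4 + 3 = 9
The minimum is 9.

9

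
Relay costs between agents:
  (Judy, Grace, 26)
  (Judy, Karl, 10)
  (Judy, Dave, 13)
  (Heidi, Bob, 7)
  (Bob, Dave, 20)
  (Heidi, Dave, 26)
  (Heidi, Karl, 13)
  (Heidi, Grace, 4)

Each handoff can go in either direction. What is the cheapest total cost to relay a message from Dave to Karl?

Some routes from Dave to Karl:
Dave -> Judy -> Karl: 13 + 10 = 23
Dave -> Heidi -> Grace -> Judy -> Karl: 26 + 4 + 26 + 10 = 66
Dave -> Bob -> Heidi -> Karl: 20 + 7 + 13 = 40
Dave -> Judy -> Grace -> Heidi -> Karl: 13 + 26 + 4 + 13 = 56
Dave -> Heidi -> Karl: 26 + 13 = 39
Shortest: 23.

23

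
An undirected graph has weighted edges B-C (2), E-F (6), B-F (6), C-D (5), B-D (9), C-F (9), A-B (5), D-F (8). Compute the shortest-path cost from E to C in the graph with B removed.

15

Candidate routes:
E → F → D → C: 6 + 8 + 5 = 19
E → F → C: 6 + 9 = 15
The minimum is 15.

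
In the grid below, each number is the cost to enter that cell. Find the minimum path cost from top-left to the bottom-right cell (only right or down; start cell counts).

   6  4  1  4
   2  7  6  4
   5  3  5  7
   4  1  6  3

26

One optimal route is r0c0 → r1c0 → r2c0 → r2c1 → r3c1 → r3c2 → r3c3.
Its cost is 6 + 2 + 5 + 3 + 1 + 6 + 3 = 26.
For comparison, the top-then-right route costs 29.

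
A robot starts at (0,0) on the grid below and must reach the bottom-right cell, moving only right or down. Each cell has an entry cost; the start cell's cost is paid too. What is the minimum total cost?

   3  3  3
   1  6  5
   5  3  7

Take [0,0] -> [1,0] -> [2,0] -> [2,1] -> [2,2] for a total of 3 + 1 + 5 + 3 + 7 = 19.
(Top row then right column would cost 21.)

19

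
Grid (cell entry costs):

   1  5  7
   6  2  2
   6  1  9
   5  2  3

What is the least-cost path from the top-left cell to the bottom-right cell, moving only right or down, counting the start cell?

14

Take [0,0]→[0,1]→[1,1]→[2,1]→[3,1]→[3,2] for a total of 1 + 5 + 2 + 1 + 2 + 3 = 14.
(Top row then right column would cost 27.)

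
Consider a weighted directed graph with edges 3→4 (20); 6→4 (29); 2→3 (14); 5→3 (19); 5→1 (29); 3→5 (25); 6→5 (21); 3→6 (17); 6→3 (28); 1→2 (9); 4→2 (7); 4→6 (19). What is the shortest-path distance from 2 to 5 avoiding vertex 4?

Candidate routes:
2 - 3 - 6 - 5: 14 + 17 + 21 = 52
2 - 3 - 5: 14 + 25 = 39
Best route has total 39.

39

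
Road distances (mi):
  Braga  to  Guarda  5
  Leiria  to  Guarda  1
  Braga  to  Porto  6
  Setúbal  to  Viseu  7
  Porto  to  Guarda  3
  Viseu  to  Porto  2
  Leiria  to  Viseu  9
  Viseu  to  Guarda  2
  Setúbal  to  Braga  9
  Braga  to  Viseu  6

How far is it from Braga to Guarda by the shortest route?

A few of the Braga→Guarda routes:
Braga-Guarda: 5
Braga-Porto-Guarda: 6 + 3 = 9
Braga-Viseu-Guarda: 6 + 2 = 8
Shortest: 5 mi.

5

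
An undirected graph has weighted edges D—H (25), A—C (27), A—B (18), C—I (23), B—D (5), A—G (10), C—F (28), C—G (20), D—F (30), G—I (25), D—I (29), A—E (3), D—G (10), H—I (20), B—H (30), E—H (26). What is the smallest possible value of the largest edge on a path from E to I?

23

Some routes from E to I:
E→A→B→D→G→I: max(3, 18, 5, 10, 25) = 25
E→A→B→D→H→I: max(3, 18, 5, 25, 20) = 25
E→A→G→C→I: max(3, 10, 20, 23) = 23
E→A→B→D→G→C→I: max(3, 18, 5, 10, 20, 23) = 23
Smallest bottleneck: 23.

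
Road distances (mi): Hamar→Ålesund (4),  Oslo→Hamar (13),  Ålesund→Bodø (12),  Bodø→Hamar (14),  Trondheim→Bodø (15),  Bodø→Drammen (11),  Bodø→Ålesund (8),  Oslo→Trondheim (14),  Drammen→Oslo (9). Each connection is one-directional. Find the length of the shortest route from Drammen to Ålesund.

26

Routes from Drammen to Ålesund:
Drammen - Oslo - Trondheim - Bodø - Ålesund: 9 + 14 + 15 + 8 = 46
Drammen - Oslo - Hamar - Ålesund: 9 + 13 + 4 = 26
Drammen - Oslo - Trondheim - Bodø - Hamar - Ålesund: 9 + 14 + 15 + 14 + 4 = 56
The minimum is 26 mi.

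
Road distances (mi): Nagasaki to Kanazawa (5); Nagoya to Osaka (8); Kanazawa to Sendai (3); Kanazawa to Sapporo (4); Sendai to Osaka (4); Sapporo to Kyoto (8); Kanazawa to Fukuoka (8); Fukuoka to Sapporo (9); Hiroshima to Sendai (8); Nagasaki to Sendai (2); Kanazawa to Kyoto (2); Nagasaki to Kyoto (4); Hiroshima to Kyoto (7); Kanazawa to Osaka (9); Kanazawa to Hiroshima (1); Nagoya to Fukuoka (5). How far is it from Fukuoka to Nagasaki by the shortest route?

Checking several routes:
Fukuoka -> Kanazawa -> Nagasaki: 8 + 5 = 13
Fukuoka -> Kanazawa -> Kyoto -> Nagasaki: 8 + 2 + 4 = 14
Fukuoka -> Kanazawa -> Sendai -> Nagasaki: 8 + 3 + 2 = 13
The minimum is 13 mi.

13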